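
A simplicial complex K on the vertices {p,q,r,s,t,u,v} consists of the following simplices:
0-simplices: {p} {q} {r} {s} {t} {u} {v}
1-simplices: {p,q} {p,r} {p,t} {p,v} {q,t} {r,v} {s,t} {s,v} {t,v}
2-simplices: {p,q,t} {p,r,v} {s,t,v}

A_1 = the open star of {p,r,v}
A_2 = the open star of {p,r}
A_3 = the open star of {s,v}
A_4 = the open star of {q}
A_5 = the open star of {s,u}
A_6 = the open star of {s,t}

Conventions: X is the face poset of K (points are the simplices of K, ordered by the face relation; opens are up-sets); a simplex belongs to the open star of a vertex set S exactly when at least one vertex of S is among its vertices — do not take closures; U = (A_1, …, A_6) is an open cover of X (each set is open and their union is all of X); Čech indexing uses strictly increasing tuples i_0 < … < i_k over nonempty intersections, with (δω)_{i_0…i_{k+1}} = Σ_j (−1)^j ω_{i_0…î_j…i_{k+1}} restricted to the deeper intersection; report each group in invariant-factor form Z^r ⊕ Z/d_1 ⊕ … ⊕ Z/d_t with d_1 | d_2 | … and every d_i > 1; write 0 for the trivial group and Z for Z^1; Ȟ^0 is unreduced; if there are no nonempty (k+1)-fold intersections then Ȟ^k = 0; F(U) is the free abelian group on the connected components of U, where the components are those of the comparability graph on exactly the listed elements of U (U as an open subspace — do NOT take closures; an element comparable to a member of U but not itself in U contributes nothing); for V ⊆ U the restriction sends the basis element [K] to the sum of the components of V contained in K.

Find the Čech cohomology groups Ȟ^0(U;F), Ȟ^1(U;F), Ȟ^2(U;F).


Ȟ^0 = Z^2; Ȟ^1 = Z; Ȟ^2 = 0

nerve of the cover:
  A1={{p},{r},{v},{p,q},{p,r},{p,t},{p,v},{r,v},{s,v},{t,v},{p,q,t},{p,r,v},{s,t,v}} A2={{p},{r},{p,q},{p,r},{p,t},{p,v},{r,v},{p,q,t},{p,r,v}} A3={{s},{v},{p,v},{r,v},{s,t},{s,v},{t,v},{p,r,v},{s,t,v}} A4={{q},{p,q},{q,t},{p,q,t}} A5={{s},{u},{s,t},{s,v},{s,t,v}} A6={{s},{t},{p,t},{q,t},{s,t},{s,v},{t,v},{p,q,t},{s,t,v}}
  A12={{p},{r},{p,q},{p,r},{p,t},{p,v},{r,v},{p,q,t},{p,r,v}} A13={{v},{p,v},{r,v},{s,v},{t,v},{p,r,v},{s,t,v}} A14={{p,q},{p,q,t}} A15={{s,v},{s,t,v}} A16={{p,t},{s,v},{t,v},{p,q,t},{s,t,v}} A23={{p,v},{r,v},{p,r,v}} A24={{p,q},{p,q,t}} A26={{p,t},{p,q,t}} A35={{s},{s,t},{s,v},{s,t,v}} A36={{s},{s,t},{s,v},{t,v},{s,t,v}} A46={{q,t},{p,q,t}} A56={{s},{s,t},{s,v},{s,t,v}}
  A123={{p,v},{r,v},{p,r,v}} A124={{p,q},{p,q,t}} A126={{p,t},{p,q,t}} A135={{s,v},{s,t,v}} A136={{s,v},{t,v},{s,t,v}} A146={{p,q,t}} A156={{s,v},{s,t,v}} A246={{p,q,t}} A356={{s},{s,t},{s,v},{s,t,v}}
  A1246={{p,q,t}} A1356={{s,v},{s,t,v}}
components per intersection:
  A1: {{p},{r},{v},{p,q},{p,r},{p,t},{p,v},{r,v},{s,v},{t,v},{p,q,t},{p,r,v},{s,t,v}}
  A2: {{p},{r},{p,q},{p,r},{p,t},{p,v},{r,v},{p,q,t},{p,r,v}}
  A3: {{s},{v},{p,v},{r,v},{s,t},{s,v},{t,v},{p,r,v},{s,t,v}}
  A4: {{q},{p,q},{q,t},{p,q,t}}
  A5: {{s},{s,t},{s,v},{s,t,v}} {{u}}
  A6: {{s},{t},{p,t},{q,t},{s,t},{s,v},{t,v},{p,q,t},{s,t,v}}
  A12: {{p},{r},{p,q},{p,r},{p,t},{p,v},{r,v},{p,q,t},{p,r,v}}
  A13: {{v},{p,v},{r,v},{s,v},{t,v},{p,r,v},{s,t,v}}
  A14: {{p,q},{p,q,t}}
  A15: {{s,v},{s,t,v}}
  A16: {{p,t},{p,q,t}} {{s,v},{t,v},{s,t,v}}
  A23: {{p,v},{r,v},{p,r,v}}
  A24: {{p,q},{p,q,t}}
  A26: {{p,t},{p,q,t}}
  A35: {{s},{s,t},{s,v},{s,t,v}}
  A36: {{s},{s,t},{s,v},{t,v},{s,t,v}}
  A46: {{q,t},{p,q,t}}
  A56: {{s},{s,t},{s,v},{s,t,v}}
  A123: {{p,v},{r,v},{p,r,v}}
  A124: {{p,q},{p,q,t}}
  A126: {{p,t},{p,q,t}}
  A135: {{s,v},{s,t,v}}
  A136: {{s,v},{t,v},{s,t,v}}
  A146: {{p,q,t}}
  A156: {{s,v},{s,t,v}}
  A246: {{p,q,t}}
  A356: {{s},{s,t},{s,v},{s,t,v}}
  A1246: {{p,q,t}}
  A1356: {{s,v},{s,t,v}}
C dims 7,13,9,2; δ0: rk 5, SNF 1^5; δ1: rk 7, SNF 1^7; δ2: rk 2, SNF 1^2
Ȟ^0 = (7 − 5) − 0 = 2, so Ȟ^0 ≅ Z^2
Ȟ^1 = (13 − 7) − 5 = 1, so Ȟ^1 ≅ Z
Ȟ^2 = (9 − 2) − 7 = 0, so Ȟ^2 ≅ 0


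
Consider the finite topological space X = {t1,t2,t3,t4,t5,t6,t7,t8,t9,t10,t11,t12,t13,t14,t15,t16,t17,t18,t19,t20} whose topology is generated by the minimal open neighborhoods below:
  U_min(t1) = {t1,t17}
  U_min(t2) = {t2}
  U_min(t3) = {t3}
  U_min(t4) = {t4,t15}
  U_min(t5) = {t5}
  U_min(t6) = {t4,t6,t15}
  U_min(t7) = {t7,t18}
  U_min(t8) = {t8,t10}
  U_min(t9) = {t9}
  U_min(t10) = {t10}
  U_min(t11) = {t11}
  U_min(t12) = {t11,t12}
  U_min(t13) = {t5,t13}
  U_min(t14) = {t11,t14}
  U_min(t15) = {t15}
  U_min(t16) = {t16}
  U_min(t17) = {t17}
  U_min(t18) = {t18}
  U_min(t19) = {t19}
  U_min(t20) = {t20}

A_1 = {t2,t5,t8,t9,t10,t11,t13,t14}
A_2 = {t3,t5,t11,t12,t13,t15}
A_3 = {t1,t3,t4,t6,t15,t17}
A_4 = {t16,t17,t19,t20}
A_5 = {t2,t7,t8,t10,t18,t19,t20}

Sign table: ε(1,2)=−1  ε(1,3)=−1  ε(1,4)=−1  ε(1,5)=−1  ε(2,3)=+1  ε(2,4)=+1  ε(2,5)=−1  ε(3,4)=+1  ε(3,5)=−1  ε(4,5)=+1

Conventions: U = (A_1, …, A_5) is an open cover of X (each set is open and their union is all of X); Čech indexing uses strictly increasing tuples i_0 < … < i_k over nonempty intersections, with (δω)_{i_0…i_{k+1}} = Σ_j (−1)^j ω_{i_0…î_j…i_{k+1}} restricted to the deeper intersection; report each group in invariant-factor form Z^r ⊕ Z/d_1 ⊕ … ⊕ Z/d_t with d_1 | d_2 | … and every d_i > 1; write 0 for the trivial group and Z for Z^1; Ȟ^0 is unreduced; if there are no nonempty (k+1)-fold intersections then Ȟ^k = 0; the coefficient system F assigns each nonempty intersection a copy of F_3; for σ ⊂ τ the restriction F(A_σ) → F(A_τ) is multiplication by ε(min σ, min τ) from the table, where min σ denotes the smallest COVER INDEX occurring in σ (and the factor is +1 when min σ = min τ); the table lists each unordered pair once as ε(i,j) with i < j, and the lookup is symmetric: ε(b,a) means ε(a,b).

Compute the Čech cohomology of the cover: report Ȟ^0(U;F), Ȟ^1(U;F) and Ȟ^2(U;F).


nonempty overlaps:
  A12={t5,t11,t13} A15={t2,t8,t10} A23={t3,t15} A34={t17} A45={t19,t20}
C dims 5,5; δ0: rk_F3 4
degree 0: 5−4−0 = 1 → Ȟ^0 ≅ Z/3
degree 1: 5−0−4 = 1 → Ȟ^1 ≅ Z/3
degree 2: 0−0−0 = 0 → Ȟ^2 ≅ 0

Ȟ^0(U;F) ≅ Z/3, Ȟ^1(U;F) ≅ Z/3 and Ȟ^2(U;F) ≅ 0


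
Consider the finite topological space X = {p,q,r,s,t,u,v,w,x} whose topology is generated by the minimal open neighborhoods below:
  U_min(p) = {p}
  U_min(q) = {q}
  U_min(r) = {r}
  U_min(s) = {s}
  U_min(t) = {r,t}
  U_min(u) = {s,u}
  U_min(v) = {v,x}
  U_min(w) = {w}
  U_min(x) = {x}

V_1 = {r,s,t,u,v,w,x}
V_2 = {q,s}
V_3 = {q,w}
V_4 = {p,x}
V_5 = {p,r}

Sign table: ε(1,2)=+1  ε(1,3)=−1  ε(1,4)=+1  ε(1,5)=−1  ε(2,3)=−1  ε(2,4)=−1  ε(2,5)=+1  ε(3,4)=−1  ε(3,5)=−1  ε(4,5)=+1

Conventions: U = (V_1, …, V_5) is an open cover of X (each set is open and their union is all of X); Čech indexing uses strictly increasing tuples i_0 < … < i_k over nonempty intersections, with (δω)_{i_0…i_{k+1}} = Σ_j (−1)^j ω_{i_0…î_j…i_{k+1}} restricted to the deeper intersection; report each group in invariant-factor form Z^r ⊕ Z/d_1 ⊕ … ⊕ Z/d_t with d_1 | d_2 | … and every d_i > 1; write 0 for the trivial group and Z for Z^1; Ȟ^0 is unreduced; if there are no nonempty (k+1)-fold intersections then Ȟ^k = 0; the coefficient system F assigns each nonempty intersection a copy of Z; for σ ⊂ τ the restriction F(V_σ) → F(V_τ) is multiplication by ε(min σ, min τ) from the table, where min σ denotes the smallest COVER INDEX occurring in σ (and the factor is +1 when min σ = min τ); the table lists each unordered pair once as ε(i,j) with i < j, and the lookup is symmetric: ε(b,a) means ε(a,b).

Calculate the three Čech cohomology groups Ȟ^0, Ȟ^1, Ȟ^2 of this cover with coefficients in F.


nerve of the cover:
  V12={s} V13={w} V14={x} V15={r} V23={q} V45={p}
C dims 5,6; δ0: rk 5, SNF 1^4·2
Ȟ^0 = (5 − 5) − 0 = 0, so Ȟ^0 ≅ 0
Ȟ^1 = (6 − 0) − 5 = 1 plus torsion [2], so Ȟ^1 ≅ Z ⊕ Z/2
Ȟ^2 = (0 − 0) − 0 = 0, so Ȟ^2 ≅ 0

Ȟ^0(U;F) ≅ 0, Ȟ^1(U;F) ≅ Z ⊕ Z/2 and Ȟ^2(U;F) ≅ 0


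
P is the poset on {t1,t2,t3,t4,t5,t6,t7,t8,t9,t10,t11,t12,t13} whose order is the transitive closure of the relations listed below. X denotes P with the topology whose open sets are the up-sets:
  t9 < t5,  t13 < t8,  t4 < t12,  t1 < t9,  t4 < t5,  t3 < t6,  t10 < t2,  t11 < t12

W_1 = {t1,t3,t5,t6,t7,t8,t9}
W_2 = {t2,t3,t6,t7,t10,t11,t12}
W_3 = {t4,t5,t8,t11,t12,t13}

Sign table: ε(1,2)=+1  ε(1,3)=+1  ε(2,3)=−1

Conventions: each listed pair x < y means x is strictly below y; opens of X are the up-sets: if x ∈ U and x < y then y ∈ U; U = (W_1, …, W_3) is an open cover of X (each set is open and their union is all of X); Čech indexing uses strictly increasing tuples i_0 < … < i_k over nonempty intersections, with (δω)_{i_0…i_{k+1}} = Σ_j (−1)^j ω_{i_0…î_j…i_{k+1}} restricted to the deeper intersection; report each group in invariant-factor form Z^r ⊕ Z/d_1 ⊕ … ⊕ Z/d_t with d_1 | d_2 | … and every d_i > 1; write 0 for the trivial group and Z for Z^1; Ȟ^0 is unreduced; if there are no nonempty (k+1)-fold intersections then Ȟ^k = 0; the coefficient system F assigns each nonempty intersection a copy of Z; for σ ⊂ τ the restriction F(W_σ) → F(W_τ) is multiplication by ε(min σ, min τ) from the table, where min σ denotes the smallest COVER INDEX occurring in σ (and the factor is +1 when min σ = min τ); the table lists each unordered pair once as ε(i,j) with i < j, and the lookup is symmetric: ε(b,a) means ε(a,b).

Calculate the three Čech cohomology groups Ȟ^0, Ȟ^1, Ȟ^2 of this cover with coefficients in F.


Ȟ^0 = 0, Ȟ^1 = Z/2 and Ȟ^2 = 0

intersection data:
  W12={t3,t6,t7} W13={t5,t8} W23={t11,t12}
C dims 3,3; δ0: rk 3, SNF 1^2·2
Ȟ^0 = (3 − 3) − 0 = 0, so Ȟ^0 ≅ 0
Ȟ^1 = (3 − 0) − 3 = 0 plus torsion [2], so Ȟ^1 ≅ Z/2
Ȟ^2 = (0 − 0) − 0 = 0, so Ȟ^2 ≅ 0


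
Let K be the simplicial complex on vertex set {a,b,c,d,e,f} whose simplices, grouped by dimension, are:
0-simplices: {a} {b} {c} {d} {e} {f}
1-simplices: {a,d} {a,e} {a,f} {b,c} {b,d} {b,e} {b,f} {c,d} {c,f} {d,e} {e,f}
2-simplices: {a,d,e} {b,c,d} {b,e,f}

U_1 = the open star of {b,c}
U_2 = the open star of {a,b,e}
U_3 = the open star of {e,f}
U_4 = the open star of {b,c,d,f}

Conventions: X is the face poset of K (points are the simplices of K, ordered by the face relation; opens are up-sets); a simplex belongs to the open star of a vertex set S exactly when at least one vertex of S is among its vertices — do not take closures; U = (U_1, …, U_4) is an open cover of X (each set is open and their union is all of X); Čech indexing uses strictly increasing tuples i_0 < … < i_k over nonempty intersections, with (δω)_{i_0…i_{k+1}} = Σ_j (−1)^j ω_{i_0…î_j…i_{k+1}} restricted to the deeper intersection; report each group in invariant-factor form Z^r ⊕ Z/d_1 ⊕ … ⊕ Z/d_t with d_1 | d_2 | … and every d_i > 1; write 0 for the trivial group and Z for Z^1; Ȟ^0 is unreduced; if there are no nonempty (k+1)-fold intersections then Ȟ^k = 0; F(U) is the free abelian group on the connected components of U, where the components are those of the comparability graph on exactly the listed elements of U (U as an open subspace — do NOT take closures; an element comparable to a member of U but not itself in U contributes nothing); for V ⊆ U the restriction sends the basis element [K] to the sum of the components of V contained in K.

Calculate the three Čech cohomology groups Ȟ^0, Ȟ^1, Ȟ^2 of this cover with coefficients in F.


nerve of the cover:
  U1={{b},{c},{b,c},{b,d},{b,e},{b,f},{c,d},{c,f},{b,c,d},{b,e,f}} U2={{a},{b},{e},{a,d},{a,e},{a,f},{b,c},{b,d},{b,e},{b,f},{d,e},{e,f},{a,d,e},{b,c,d},{b,e,f}} U3={{e},{f},{a,e},{a,f},{b,e},{b,f},{c,f},{d,e},{e,f},{a,d,e},{b,e,f}} U4={{b},{c},{d},{f},{a,d},{a,f},{b,c},{b,d},{b,e},{b,f},{c,d},{c,f},{d,e},{e,f},{a,d,e},{b,c,d},{b,e,f}}
  U12={{b},{b,c},{b,d},{b,e},{b,f},{b,c,d},{b,e,f}} U13={{b,e},{b,f},{c,f},{b,e,f}} U14={{b},{c},{b,c},{b,d},{b,e},{b,f},{c,d},{c,f},{b,c,d},{b,e,f}} U23={{e},{a,e},{a,f},{b,e},{b,f},{d,e},{e,f},{a,d,e},{b,e,f}} U24={{b},{a,d},{a,f},{b,c},{b,d},{b,e},{b,f},{d,e},{e,f},{a,d,e},{b,c,d},{b,e,f}} U34={{f},{a,f},{b,e},{b,f},{c,f},{d,e},{e,f},{a,d,e},{b,e,f}}
  U123={{b,e},{b,f},{b,e,f}} U124={{b},{b,c},{b,d},{b,e},{b,f},{b,c,d},{b,e,f}} U134={{b,e},{b,f},{c,f},{b,e,f}} U234={{a,f},{b,e},{b,f},{d,e},{e,f},{a,d,e},{b,e,f}}
  U1234={{b,e},{b,f},{b,e,f}}
components per intersection:
  U1: {{b},{c},{b,c},{b,d},{b,e},{b,f},{c,d},{c,f},{b,c,d},{b,e,f}}
  U2: {{a},{b},{e},{a,d},{a,e},{a,f},{b,c},{b,d},{b,e},{b,f},{d,e},{e,f},{a,d,e},{b,c,d},{b,e,f}}
  U3: {{e},{f},{a,e},{a,f},{b,e},{b,f},{c,f},{d,e},{e,f},{a,d,e},{b,e,f}}
  U4: {{b},{c},{d},{f},{a,d},{a,f},{b,c},{b,d},{b,e},{b,f},{c,d},{c,f},{d,e},{e,f},{a,d,e},{b,c,d},{b,e,f}}
  U12: {{b},{b,c},{b,d},{b,e},{b,f},{b,c,d},{b,e,f}}
  U13: {{b,e},{b,f},{b,e,f}} {{c,f}}
  U14: {{b},{c},{b,c},{b,d},{b,e},{b,f},{c,d},{c,f},{b,c,d},{b,e,f}}
  U23: {{e},{a,e},{b,e},{b,f},{d,e},{e,f},{a,d,e},{b,e,f}} {{a,f}}
  U24: {{b},{b,c},{b,d},{b,e},{b,f},{e,f},{b,c,d},{b,e,f}} {{a,d},{d,e},{a,d,e}} {{a,f}}
  U34: {{f},{a,f},{b,e},{b,f},{c,f},{e,f},{b,e,f}} {{d,e},{a,d,e}}
  U123: {{b,e},{b,f},{b,e,f}}
  U124: {{b},{b,c},{b,d},{b,e},{b,f},{b,c,d},{b,e,f}}
  U134: {{b,e},{b,f},{b,e,f}} {{c,f}}
  U234: {{a,f}} {{b,e},{b,f},{e,f},{b,e,f}} {{d,e},{a,d,e}}
  U1234: {{b,e},{b,f},{b,e,f}}
C dims 4,11,7,1; δ0: rk 3, SNF 1^3; δ1: rk 6, SNF 1^6; δ2: rk 1, SNF 1^1
Ȟ^0 = (4 − 3) − 0 = 1, so Ȟ^0 ≅ Z
Ȟ^1 = (11 − 6) − 3 = 2, so Ȟ^1 ≅ Z^2
Ȟ^2 = (7 − 1) − 6 = 0, so Ȟ^2 ≅ 0

Ȟ^0 ≅ Z, Ȟ^1 ≅ Z^2 and Ȟ^2 ≅ 0


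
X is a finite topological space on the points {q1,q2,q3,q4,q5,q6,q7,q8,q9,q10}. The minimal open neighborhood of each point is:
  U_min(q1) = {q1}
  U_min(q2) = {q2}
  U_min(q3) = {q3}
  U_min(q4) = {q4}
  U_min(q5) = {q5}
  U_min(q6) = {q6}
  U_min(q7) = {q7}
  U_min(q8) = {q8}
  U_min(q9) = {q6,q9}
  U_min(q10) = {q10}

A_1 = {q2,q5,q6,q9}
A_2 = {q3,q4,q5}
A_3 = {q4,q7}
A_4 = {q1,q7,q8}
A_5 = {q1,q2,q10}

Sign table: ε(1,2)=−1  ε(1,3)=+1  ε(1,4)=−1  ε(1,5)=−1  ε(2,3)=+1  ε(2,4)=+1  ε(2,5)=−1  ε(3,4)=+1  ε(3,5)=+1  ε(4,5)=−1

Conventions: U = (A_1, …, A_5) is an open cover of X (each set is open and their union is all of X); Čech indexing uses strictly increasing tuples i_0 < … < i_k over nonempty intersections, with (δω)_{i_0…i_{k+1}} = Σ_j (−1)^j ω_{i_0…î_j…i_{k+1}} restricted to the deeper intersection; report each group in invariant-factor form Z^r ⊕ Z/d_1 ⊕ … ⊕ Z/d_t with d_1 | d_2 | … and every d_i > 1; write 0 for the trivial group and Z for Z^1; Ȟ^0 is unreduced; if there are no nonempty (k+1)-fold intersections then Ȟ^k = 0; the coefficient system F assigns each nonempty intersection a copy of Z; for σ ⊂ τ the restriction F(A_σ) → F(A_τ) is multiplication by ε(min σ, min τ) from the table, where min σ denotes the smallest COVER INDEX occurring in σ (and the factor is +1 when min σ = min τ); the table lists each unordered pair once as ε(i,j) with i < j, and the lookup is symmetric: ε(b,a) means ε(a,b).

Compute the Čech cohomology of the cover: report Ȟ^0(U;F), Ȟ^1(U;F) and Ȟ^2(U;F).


Ȟ^0 = 0, Ȟ^1 = Z/2 and Ȟ^2 = 0

nonempty intersections:
  A12={q5} A15={q2} A23={q4} A34={q7} A45={q1}
C dims 5,5; δ0: rk 5, SNF 1^4·2
Ȟ^0: (5−5)−0=0 ⇒ 0
Ȟ^1: (5−0)−5=0 plus torsion [2] ⇒ Z/2
Ȟ^2: (0−0)−0=0 ⇒ 0


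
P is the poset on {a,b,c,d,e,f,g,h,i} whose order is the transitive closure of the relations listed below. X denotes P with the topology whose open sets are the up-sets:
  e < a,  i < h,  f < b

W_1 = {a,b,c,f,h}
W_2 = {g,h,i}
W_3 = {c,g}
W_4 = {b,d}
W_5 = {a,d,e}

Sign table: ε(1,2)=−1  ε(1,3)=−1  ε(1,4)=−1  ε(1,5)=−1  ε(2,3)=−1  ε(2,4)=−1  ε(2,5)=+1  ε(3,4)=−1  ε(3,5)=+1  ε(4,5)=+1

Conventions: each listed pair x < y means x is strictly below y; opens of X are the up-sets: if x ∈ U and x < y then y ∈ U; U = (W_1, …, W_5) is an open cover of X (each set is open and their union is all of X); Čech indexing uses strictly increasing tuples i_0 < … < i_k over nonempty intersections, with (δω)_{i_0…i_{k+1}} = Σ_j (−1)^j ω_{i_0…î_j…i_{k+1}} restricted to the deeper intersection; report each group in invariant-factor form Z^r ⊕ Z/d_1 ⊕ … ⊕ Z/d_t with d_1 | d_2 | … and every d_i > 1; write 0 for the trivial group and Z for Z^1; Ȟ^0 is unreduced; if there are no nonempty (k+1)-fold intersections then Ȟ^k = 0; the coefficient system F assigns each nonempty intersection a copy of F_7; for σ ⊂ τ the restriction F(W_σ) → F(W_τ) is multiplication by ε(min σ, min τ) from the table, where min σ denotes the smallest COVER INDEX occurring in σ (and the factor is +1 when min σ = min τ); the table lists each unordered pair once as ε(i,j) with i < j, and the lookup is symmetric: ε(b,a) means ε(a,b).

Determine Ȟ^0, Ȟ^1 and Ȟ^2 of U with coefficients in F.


intersection data:
  W12={h} W13={c} W14={b} W15={a} W23={g} W45={d}
C dims 5,6; δ0: rk_F7 5
Ȟ^0 = (5 − 5) − 0 = 0, so Ȟ^0 ≅ 0
Ȟ^1 = (6 − 0) − 5 = 1, so Ȟ^1 ≅ Z/7
Ȟ^2 = (0 − 0) − 0 = 0, so Ȟ^2 ≅ 0

Ȟ^0 ≅ 0,  Ȟ^1 ≅ Z/7,  Ȟ^2 ≅ 0


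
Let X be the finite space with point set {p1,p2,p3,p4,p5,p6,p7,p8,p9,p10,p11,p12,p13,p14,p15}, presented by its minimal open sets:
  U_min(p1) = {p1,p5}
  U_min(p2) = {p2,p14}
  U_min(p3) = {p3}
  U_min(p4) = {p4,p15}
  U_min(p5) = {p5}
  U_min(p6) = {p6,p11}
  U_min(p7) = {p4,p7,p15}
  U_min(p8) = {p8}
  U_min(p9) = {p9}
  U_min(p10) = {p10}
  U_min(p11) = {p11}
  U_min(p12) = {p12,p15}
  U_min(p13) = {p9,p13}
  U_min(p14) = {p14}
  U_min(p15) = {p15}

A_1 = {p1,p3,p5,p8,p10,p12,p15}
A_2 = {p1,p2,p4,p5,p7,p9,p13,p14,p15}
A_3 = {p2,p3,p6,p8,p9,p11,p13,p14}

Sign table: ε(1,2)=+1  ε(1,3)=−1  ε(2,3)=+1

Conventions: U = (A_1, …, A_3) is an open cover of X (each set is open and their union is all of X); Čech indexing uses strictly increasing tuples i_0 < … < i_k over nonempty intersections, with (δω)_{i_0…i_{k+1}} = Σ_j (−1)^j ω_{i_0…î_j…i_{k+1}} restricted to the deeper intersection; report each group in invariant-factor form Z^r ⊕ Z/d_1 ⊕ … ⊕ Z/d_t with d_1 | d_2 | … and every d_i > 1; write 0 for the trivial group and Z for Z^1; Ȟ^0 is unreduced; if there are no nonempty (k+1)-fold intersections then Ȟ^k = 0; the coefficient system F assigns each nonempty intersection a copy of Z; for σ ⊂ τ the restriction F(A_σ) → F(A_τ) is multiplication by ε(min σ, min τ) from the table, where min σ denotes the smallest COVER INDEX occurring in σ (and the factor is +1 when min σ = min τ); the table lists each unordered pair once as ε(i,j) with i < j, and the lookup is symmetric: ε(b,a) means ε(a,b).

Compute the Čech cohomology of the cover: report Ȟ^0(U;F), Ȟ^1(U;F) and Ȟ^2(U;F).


Ȟ^0 = 0; Ȟ^1 = Z/2; Ȟ^2 = 0

cover nerve:
  A12={p1,p5,p15} A13={p3,p8} A23={p2,p9,p13,p14}
C dims 3,3; δ0: rk 3, SNF 1^2·2
Ȟ^0: (3−3)−0=0 ⇒ 0
Ȟ^1: (3−0)−3=0 plus torsion [2] ⇒ Z/2
Ȟ^2: (0−0)−0=0 ⇒ 0


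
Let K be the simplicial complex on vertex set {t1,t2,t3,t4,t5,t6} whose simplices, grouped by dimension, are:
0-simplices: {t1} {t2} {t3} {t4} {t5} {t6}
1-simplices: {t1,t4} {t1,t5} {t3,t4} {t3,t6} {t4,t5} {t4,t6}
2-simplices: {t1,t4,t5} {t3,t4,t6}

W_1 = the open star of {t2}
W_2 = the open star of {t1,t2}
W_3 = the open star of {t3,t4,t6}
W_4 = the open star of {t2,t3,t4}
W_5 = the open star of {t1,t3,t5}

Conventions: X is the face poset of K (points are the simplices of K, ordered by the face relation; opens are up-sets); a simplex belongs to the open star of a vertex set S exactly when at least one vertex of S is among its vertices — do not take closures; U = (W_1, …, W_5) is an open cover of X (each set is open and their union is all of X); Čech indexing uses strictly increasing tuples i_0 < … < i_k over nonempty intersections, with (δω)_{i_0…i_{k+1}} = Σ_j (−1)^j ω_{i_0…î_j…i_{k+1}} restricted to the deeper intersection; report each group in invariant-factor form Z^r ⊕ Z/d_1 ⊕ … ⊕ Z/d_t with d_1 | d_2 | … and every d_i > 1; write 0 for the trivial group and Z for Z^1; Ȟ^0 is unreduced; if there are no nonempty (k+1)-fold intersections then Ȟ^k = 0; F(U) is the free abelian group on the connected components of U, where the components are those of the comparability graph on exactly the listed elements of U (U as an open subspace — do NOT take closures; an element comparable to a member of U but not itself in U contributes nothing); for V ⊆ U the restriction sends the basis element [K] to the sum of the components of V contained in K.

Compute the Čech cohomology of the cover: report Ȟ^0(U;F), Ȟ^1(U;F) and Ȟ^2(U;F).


cover nerve:
  W1={{t2}} W2={{t1},{t2},{t1,t4},{t1,t5},{t1,t4,t5}} W3={{t3},{t4},{t6},{t1,t4},{t3,t4},{t3,t6},{t4,t5},{t4,t6},{t1,t4,t5},{t3,t4,t6}} W4={{t2},{t3},{t4},{t1,t4},{t3,t4},{t3,t6},{t4,t5},{t4,t6},{t1,t4,t5},{t3,t4,t6}} W5={{t1},{t3},{t5},{t1,t4},{t1,t5},{t3,t4},{t3,t6},{t4,t5},{t1,t4,t5},{t3,t4,t6}}
  W12={{t2}} W14={{t2}} W23={{t1,t4},{t1,t4,t5}} W24={{t2},{t1,t4},{t1,t4,t5}} W25={{t1},{t1,t4},{t1,t5},{t1,t4,t5}} W34={{t3},{t4},{t1,t4},{t3,t4},{t3,t6},{t4,t5},{t4,t6},{t1,t4,t5},{t3,t4,t6}} W35={{t3},{t1,t4},{t3,t4},{t3,t6},{t4,t5},{t1,t4,t5},{t3,t4,t6}} W45={{t3},{t1,t4},{t3,t4},{t3,t6},{t4,t5},{t1,t4,t5},{t3,t4,t6}}
  W124={{t2}} W234={{t1,t4},{t1,t4,t5}} W235={{t1,t4},{t1,t4,t5}} W245={{t1,t4},{t1,t4,t5}} W345={{t3},{t1,t4},{t3,t4},{t3,t6},{t4,t5},{t1,t4,t5},{t3,t4,t6}}
  W2345={{t1,t4},{t1,t4,t5}}
components per intersection:
  W1: {{t2}}
  W2: {{t1},{t1,t4},{t1,t5},{t1,t4,t5}} {{t2}}
  W3: {{t3},{t4},{t6},{t1,t4},{t3,t4},{t3,t6},{t4,t5},{t4,t6},{t1,t4,t5},{t3,t4,t6}}
  W4: {{t2}} {{t3},{t4},{t1,t4},{t3,t4},{t3,t6},{t4,t5},{t4,t6},{t1,t4,t5},{t3,t4,t6}}
  W5: {{t1},{t5},{t1,t4},{t1,t5},{t4,t5},{t1,t4,t5}} {{t3},{t3,t4},{t3,t6},{t3,t4,t6}}
  W12: {{t2}}
  W14: {{t2}}
  W23: {{t1,t4},{t1,t4,t5}}
  W24: {{t2}} {{t1,t4},{t1,t4,t5}}
  W25: {{t1},{t1,t4},{t1,t5},{t1,t4,t5}}
  W34: {{t3},{t4},{t1,t4},{t3,t4},{t3,t6},{t4,t5},{t4,t6},{t1,t4,t5},{t3,t4,t6}}
  W35: {{t3},{t3,t4},{t3,t6},{t3,t4,t6}} {{t1,t4},{t4,t5},{t1,t4,t5}}
  W45: {{t3},{t3,t4},{t3,t6},{t3,t4,t6}} {{t1,t4},{t4,t5},{t1,t4,t5}}
  W124: {{t2}}
  W234: {{t1,t4},{t1,t4,t5}}
  W235: {{t1,t4},{t1,t4,t5}}
  W245: {{t1,t4},{t1,t4,t5}}
  W345: {{t3},{t3,t4},{t3,t6},{t3,t4,t6}} {{t1,t4},{t4,t5},{t1,t4,t5}}
  W2345: {{t1,t4},{t1,t4,t5}}
C dims 8,11,6,1; δ0: rk 6, SNF 1^6; δ1: rk 5, SNF 1^5; δ2: rk 1, SNF 1^1
Ȟ^0: (8−6)−0=2 ⇒ Z^2
Ȟ^1: (11−5)−6=0 ⇒ 0
Ȟ^2: (6−1)−5=0 ⇒ 0

Ȟ^0(U;F) ≅ Z^2, Ȟ^1(U;F) ≅ 0, Ȟ^2(U;F) ≅ 0


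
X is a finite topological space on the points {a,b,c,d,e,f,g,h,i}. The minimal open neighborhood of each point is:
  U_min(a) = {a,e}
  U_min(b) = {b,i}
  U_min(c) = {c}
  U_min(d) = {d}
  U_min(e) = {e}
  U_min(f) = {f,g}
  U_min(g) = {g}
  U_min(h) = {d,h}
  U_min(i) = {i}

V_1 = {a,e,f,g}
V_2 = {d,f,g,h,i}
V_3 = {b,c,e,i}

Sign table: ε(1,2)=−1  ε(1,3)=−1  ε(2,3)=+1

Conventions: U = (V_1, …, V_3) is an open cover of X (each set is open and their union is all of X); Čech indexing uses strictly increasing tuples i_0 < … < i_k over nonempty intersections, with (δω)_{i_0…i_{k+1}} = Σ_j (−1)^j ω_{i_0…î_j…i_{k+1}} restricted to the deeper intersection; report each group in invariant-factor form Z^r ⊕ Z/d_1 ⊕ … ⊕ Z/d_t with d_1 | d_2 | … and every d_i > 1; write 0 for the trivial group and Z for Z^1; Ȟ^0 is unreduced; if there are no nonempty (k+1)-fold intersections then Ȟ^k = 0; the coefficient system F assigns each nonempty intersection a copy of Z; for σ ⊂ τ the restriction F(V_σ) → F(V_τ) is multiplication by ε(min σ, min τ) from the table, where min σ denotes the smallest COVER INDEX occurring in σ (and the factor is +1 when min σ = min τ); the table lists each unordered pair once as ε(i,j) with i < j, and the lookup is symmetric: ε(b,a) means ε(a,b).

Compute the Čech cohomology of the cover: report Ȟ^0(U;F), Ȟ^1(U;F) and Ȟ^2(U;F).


Ȟ^0 ≅ Z, Ȟ^1 ≅ Z and Ȟ^2 ≅ 0

intersection data:
  V12={f,g} V13={e} V23={i}
C dims 3,3; δ0: rk 2, SNF 1^2
Ȟ^0 = (3 − 2) − 0 = 1, so Ȟ^0 ≅ Z
Ȟ^1 = (3 − 0) − 2 = 1, so Ȟ^1 ≅ Z
Ȟ^2 = (0 − 0) − 0 = 0, so Ȟ^2 ≅ 0


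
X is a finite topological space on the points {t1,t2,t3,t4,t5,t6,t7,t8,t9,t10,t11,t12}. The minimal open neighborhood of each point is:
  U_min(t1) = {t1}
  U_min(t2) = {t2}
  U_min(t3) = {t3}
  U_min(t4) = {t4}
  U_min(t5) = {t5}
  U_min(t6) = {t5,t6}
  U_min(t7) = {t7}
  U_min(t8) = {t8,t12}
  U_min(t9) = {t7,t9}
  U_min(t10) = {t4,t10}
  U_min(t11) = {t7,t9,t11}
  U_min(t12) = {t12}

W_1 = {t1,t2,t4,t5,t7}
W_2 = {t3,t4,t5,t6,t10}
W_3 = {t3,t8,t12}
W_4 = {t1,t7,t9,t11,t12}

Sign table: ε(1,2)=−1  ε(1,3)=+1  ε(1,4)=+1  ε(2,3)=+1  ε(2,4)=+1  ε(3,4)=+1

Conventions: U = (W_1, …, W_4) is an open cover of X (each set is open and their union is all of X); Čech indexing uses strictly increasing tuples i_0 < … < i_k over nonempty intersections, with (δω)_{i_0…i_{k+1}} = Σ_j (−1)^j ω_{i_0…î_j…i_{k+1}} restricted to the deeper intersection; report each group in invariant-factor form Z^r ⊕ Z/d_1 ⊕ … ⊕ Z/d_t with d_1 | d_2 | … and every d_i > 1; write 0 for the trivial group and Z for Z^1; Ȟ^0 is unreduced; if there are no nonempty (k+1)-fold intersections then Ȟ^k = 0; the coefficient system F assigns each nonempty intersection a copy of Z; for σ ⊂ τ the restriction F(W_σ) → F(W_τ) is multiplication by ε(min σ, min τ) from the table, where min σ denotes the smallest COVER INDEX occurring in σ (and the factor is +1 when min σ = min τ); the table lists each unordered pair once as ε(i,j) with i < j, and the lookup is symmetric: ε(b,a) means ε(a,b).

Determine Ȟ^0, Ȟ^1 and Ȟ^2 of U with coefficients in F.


Ȟ^0 = 0,  Ȟ^1 = Z/2,  Ȟ^2 = 0

cover nerve:
  W12={t4,t5} W14={t1,t7} W23={t3} W34={t12}
C dims 4,4; δ0: rk 4, SNF 1^3·2
Ȟ^0: (4−4)−0=0 ⇒ 0
Ȟ^1: (4−0)−4=0 plus torsion [2] ⇒ Z/2
Ȟ^2: (0−0)−0=0 ⇒ 0


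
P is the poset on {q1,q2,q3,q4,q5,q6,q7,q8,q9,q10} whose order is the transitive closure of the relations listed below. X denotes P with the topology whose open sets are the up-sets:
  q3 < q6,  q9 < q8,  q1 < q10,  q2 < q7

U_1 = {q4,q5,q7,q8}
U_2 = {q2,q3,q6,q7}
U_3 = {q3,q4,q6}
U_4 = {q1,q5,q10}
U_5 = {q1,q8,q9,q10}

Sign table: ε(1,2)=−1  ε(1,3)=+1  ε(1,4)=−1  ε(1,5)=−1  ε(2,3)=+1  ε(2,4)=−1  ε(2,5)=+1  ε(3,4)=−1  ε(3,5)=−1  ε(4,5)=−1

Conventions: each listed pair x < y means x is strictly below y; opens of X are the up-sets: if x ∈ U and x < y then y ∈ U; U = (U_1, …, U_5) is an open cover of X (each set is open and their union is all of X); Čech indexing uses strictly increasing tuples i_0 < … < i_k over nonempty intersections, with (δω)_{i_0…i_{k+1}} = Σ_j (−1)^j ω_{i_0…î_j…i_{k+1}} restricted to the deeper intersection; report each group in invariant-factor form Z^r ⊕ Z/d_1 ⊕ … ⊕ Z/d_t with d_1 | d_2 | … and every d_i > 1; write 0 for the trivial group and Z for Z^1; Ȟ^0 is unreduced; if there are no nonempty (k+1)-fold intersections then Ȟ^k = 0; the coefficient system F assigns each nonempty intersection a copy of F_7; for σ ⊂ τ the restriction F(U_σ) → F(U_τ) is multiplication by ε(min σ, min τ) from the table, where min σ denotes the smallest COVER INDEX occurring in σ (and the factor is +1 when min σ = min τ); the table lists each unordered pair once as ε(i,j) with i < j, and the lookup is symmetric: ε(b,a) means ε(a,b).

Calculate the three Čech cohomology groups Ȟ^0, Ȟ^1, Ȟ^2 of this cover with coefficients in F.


Ȟ^0(U;F) ≅ 0; Ȟ^1(U;F) ≅ Z/7; Ȟ^2(U;F) ≅ 0

intersection data:
  U12={q7} U13={q4} U14={q5} U15={q8} U23={q3,q6} U45={q1,q10}
C dims 5,6; δ0: rk_F7 5
Ȟ^0 = (5 − 5) − 0 = 0, so Ȟ^0 ≅ 0
Ȟ^1 = (6 − 0) − 5 = 1, so Ȟ^1 ≅ Z/7
Ȟ^2 = (0 − 0) − 0 = 0, so Ȟ^2 ≅ 0


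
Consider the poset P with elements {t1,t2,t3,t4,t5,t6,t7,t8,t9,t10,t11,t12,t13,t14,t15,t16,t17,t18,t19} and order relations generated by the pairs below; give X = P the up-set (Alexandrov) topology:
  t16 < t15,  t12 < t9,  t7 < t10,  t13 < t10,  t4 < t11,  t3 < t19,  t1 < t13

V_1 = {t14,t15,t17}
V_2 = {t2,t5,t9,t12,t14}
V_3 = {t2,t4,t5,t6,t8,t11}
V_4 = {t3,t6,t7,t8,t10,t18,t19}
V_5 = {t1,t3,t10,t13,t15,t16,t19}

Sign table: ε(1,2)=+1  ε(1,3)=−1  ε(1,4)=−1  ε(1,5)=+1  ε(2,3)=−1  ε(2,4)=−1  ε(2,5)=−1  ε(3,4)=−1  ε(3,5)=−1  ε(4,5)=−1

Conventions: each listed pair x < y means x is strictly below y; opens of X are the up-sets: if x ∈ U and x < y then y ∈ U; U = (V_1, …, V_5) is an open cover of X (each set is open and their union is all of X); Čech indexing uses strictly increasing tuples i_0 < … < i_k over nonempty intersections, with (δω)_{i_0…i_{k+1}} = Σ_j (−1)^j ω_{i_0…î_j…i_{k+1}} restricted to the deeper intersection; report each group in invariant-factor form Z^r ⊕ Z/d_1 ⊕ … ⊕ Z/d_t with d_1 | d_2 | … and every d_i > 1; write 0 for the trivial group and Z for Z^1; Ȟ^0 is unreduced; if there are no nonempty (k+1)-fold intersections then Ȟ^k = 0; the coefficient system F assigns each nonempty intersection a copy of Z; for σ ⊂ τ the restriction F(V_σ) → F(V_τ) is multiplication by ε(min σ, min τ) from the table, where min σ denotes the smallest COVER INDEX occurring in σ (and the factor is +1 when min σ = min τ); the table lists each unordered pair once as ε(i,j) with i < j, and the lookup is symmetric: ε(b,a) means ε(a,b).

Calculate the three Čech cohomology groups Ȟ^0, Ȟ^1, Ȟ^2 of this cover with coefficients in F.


nerve simplices:
  V12={t14} V15={t15} V23={t2,t5} V34={t6,t8} V45={t3,t10,t19}
C dims 5,5; δ0: rk 5, SNF 1^4·2
degree 0: 5−5−0 = 0 → Ȟ^0 ≅ 0
degree 1: 5−0−5 = 0 plus torsion [2] → Ȟ^1 ≅ Z/2
degree 2: 0−0−0 = 0 → Ȟ^2 ≅ 0

Ȟ^0 = 0; Ȟ^1 = Z/2; Ȟ^2 = 0


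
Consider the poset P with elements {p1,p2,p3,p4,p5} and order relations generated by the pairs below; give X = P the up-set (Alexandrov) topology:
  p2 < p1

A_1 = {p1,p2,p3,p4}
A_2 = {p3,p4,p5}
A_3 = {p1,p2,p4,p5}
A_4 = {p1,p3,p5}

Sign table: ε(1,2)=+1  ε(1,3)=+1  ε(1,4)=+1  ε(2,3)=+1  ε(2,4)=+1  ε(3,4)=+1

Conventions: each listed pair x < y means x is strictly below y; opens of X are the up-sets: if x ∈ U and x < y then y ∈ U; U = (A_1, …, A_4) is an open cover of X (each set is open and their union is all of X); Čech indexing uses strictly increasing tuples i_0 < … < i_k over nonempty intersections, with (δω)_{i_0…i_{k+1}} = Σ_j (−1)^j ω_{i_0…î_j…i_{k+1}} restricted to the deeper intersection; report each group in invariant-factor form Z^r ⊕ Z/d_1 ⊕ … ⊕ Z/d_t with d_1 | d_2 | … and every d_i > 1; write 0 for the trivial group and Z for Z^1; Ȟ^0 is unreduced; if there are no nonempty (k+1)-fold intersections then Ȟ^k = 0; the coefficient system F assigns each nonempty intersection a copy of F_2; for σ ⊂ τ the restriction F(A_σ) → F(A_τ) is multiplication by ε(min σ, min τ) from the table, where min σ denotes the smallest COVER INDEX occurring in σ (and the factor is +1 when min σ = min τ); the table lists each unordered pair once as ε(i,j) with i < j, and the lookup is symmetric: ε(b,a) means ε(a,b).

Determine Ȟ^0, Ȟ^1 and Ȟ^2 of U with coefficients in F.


Ȟ^0 ≅ Z/2,  Ȟ^1 ≅ 0,  Ȟ^2 ≅ Z/2

nerve of the cover:
  A12={p3,p4} A13={p1,p2,p4} A14={p1,p3} A23={p4,p5} A24={p3,p5} A34={p1,p5}
  A123={p4} A124={p3} A134={p1} A234={p5}
C dims 4,6,4; δ0: rk_F2 3; δ1: rk_F2 3
Ȟ^0 = (4 − 3) − 0 = 1, so Ȟ^0 ≅ Z/2
Ȟ^1 = (6 − 3) − 3 = 0, so Ȟ^1 ≅ 0
Ȟ^2 = (4 − 0) − 3 = 1, so Ȟ^2 ≅ Z/2


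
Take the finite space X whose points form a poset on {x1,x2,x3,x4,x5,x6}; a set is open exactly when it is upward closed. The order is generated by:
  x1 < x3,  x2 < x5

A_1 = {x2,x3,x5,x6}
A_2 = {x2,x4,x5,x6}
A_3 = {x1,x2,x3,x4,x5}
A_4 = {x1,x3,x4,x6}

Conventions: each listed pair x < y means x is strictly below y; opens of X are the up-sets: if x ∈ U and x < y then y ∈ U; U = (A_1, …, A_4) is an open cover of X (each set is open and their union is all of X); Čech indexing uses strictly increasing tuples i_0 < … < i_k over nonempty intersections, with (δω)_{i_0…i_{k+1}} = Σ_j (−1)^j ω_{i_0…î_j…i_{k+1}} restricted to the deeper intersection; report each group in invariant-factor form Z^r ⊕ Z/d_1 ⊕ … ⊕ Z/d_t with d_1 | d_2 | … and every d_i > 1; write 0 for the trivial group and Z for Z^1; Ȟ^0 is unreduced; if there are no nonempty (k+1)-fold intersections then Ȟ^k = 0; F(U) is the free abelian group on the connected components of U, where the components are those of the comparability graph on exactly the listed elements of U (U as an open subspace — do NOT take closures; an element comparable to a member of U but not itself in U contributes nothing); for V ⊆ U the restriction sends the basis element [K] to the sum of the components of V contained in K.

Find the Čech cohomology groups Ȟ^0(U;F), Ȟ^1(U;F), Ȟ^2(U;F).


Ȟ^0(U;F) ≅ Z^4; Ȟ^1(U;F) ≅ 0; Ȟ^2(U;F) ≅ 0

nerve simplices:
  A12={x2,x5,x6} A13={x2,x3,x5} A14={x3,x6} A23={x2,x4,x5} A24={x4,x6} A34={x1,x3,x4}
  A123={x2,x5} A124={x6} A134={x3} A234={x4}
components per intersection:
  A1: {x2,x5} {x3} {x6}
  A2: {x2,x5} {x4} {x6}
  A3: {x1,x3} {x2,x5} {x4}
  A4: {x1,x3} {x4} {x6}
  A12: {x2,x5} {x6}
  A13: {x2,x5} {x3}
  A14: {x3} {x6}
  A23: {x2,x5} {x4}
  A24: {x4} {x6}
  A34: {x1,x3} {x4}
  A123: {x2,x5}
  A124: {x6}
  A134: {x3}
  A234: {x4}
C dims 12,12,4; δ0: rk 8, SNF 1^8; δ1: rk 4, SNF 1^4
degree 0: 12−8−0 = 4 → Ȟ^0 ≅ Z^4
degree 1: 12−4−8 = 0 → Ȟ^1 ≅ 0
degree 2: 4−0−4 = 0 → Ȟ^2 ≅ 0


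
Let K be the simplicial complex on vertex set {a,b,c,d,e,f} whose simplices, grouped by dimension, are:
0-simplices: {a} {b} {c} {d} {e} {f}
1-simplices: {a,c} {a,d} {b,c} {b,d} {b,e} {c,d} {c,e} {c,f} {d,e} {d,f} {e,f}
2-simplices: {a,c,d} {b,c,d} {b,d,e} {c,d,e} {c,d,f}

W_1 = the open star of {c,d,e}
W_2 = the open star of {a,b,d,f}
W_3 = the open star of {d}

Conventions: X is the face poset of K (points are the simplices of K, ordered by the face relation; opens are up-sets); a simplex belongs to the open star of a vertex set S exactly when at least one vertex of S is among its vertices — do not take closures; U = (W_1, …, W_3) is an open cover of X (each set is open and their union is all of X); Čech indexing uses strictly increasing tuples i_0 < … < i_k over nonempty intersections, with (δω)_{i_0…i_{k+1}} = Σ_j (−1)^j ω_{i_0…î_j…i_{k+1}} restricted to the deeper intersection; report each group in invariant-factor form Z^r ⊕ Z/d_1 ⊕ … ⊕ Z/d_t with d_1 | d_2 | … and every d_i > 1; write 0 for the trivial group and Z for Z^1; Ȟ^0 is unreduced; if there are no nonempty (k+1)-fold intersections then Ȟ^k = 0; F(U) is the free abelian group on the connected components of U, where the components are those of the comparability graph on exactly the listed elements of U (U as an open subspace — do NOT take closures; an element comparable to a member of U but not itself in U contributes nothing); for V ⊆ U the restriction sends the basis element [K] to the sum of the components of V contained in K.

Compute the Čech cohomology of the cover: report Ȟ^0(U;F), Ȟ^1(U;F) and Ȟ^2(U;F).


nerve of the cover:
  W1={{c},{d},{e},{a,c},{a,d},{b,c},{b,d},{b,e},{c,d},{c,e},{c,f},{d,e},{d,f},{e,f},{a,c,d},{b,c,d},{b,d,e},{c,d,e},{c,d,f}} W2={{a},{b},{d},{f},{a,c},{a,d},{b,c},{b,d},{b,e},{c,d},{c,f},{d,e},{d,f},{e,f},{a,c,d},{b,c,d},{b,d,e},{c,d,e},{c,d,f}} W3={{d},{a,d},{b,d},{c,d},{d,e},{d,f},{a,c,d},{b,c,d},{b,d,e},{c,d,e},{c,d,f}}
  W12={{d},{a,c},{a,d},{b,c},{b,d},{b,e},{c,d},{c,f},{d,e},{d,f},{e,f},{a,c,d},{b,c,d},{b,d,e},{c,d,e},{c,d,f}} W13={{d},{a,d},{b,d},{c,d},{d,e},{d,f},{a,c,d},{b,c,d},{b,d,e},{c,d,e},{c,d,f}} W23={{d},{a,d},{b,d},{c,d},{d,e},{d,f},{a,c,d},{b,c,d},{b,d,e},{c,d,e},{c,d,f}}
  W123={{d},{a,d},{b,d},{c,d},{d,e},{d,f},{a,c,d},{b,c,d},{b,d,e},{c,d,e},{c,d,f}}
components per intersection:
  W1: {{c},{d},{e},{a,c},{a,d},{b,c},{b,d},{b,e},{c,d},{c,e},{c,f},{d,e},{d,f},{e,f},{a,c,d},{b,c,d},{b,d,e},{c,d,e},{c,d,f}}
  W2: {{a},{b},{d},{f},{a,c},{a,d},{b,c},{b,d},{b,e},{c,d},{c,f},{d,e},{d,f},{e,f},{a,c,d},{b,c,d},{b,d,e},{c,d,e},{c,d,f}}
  W3: {{d},{a,d},{b,d},{c,d},{d,e},{d,f},{a,c,d},{b,c,d},{b,d,e},{c,d,e},{c,d,f}}
  W12: {{d},{a,c},{a,d},{b,c},{b,d},{b,e},{c,d},{c,f},{d,e},{d,f},{a,c,d},{b,c,d},{b,d,e},{c,d,e},{c,d,f}} {{e,f}}
  W13: {{d},{a,d},{b,d},{c,d},{d,e},{d,f},{a,c,d},{b,c,d},{b,d,e},{c,d,e},{c,d,f}}
  W23: {{d},{a,d},{b,d},{c,d},{d,e},{d,f},{a,c,d},{b,c,d},{b,d,e},{c,d,e},{c,d,f}}
  W123: {{d},{a,d},{b,d},{c,d},{d,e},{d,f},{a,c,d},{b,c,d},{b,d,e},{c,d,e},{c,d,f}}
C dims 3,4,1; δ0: rk 2, SNF 1^2; δ1: rk 1, SNF 1^1
Ȟ^0 = (3 − 2) − 0 = 1, so Ȟ^0 ≅ Z
Ȟ^1 = (4 − 1) − 2 = 1, so Ȟ^1 ≅ Z
Ȟ^2 = (1 − 0) − 1 = 0, so Ȟ^2 ≅ 0

Ȟ^0 ≅ Z; Ȟ^1 ≅ Z; Ȟ^2 ≅ 0


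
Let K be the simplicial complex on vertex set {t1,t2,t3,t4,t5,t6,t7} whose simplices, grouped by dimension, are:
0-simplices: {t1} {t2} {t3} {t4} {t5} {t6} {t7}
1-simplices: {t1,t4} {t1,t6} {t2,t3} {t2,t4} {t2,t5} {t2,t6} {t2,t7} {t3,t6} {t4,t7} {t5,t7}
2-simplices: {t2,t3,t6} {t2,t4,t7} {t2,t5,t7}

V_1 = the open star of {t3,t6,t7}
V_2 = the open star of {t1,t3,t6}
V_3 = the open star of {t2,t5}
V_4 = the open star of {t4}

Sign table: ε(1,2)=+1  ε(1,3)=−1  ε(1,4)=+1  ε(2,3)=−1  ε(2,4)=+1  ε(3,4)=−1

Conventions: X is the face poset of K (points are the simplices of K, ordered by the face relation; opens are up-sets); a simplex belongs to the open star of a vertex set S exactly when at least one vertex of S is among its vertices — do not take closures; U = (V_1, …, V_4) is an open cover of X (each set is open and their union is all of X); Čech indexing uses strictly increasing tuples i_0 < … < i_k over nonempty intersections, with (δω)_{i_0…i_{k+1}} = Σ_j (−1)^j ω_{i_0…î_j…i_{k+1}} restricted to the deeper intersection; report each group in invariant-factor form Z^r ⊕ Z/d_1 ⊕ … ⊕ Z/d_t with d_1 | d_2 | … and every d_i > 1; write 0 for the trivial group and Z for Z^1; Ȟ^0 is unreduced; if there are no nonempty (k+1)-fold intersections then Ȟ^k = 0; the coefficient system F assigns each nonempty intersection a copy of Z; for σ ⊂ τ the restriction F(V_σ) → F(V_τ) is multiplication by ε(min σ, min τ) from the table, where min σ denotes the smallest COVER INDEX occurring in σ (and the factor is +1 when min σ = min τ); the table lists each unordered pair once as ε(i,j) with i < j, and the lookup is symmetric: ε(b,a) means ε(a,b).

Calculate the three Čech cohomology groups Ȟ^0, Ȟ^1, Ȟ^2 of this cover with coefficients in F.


Ȟ^0 ≅ Z, Ȟ^1 ≅ Z, Ȟ^2 ≅ 0

cover nerve:
  V1={{t3},{t6},{t7},{t1,t6},{t2,t3},{t2,t6},{t2,t7},{t3,t6},{t4,t7},{t5,t7},{t2,t3,t6},{t2,t4,t7},{t2,t5,t7}} V2={{t1},{t3},{t6},{t1,t4},{t1,t6},{t2,t3},{t2,t6},{t3,t6},{t2,t3,t6}} V3={{t2},{t5},{t2,t3},{t2,t4},{t2,t5},{t2,t6},{t2,t7},{t5,t7},{t2,t3,t6},{t2,t4,t7},{t2,t5,t7}} V4={{t4},{t1,t4},{t2,t4},{t4,t7},{t2,t4,t7}}
  V12={{t3},{t6},{t1,t6},{t2,t3},{t2,t6},{t3,t6},{t2,t3,t6}} V13={{t2,t3},{t2,t6},{t2,t7},{t5,t7},{t2,t3,t6},{t2,t4,t7},{t2,t5,t7}} V14={{t4,t7},{t2,t4,t7}} V23={{t2,t3},{t2,t6},{t2,t3,t6}} V24={{t1,t4}} V34={{t2,t4},{t2,t4,t7}}
  V123={{t2,t3},{t2,t6},{t2,t3,t6}} V134={{t2,t4,t7}}
C dims 4,6,2; δ0: rk 3, SNF 1^3; δ1: rk 2, SNF 1^2
Ȟ^0: (4−3)−0=1 ⇒ Z
Ȟ^1: (6−2)−3=1 ⇒ Z
Ȟ^2: (2−0)−2=0 ⇒ 0


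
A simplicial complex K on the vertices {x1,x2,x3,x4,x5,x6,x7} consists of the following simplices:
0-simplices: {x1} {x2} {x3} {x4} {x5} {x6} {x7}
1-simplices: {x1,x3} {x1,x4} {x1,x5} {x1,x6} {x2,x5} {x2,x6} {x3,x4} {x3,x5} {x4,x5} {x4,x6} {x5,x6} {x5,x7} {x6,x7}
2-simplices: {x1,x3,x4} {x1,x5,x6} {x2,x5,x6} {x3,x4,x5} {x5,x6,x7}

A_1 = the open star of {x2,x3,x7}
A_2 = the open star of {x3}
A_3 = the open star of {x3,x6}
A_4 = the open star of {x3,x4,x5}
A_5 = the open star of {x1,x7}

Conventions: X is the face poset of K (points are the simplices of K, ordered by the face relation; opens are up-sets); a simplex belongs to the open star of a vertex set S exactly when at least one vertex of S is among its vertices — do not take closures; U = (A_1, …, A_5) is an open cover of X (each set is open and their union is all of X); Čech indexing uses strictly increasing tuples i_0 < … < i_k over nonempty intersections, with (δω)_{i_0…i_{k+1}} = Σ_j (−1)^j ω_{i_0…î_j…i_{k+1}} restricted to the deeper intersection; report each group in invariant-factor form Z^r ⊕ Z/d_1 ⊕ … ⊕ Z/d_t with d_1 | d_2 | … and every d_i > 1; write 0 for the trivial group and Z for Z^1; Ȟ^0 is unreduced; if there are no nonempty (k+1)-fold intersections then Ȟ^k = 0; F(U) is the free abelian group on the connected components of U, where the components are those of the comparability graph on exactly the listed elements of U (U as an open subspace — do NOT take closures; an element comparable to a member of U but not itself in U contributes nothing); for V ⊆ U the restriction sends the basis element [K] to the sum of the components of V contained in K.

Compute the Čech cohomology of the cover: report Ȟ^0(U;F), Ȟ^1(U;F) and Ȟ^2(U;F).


Ȟ^0 = Z, Ȟ^1 = Z^2 and Ȟ^2 = 0

intersection data:
  A1={{x2},{x3},{x7},{x1,x3},{x2,x5},{x2,x6},{x3,x4},{x3,x5},{x5,x7},{x6,x7},{x1,x3,x4},{x2,x5,x6},{x3,x4,x5},{x5,x6,x7}} A2={{x3},{x1,x3},{x3,x4},{x3,x5},{x1,x3,x4},{x3,x4,x5}} A3={{x3},{x6},{x1,x3},{x1,x6},{x2,x6},{x3,x4},{x3,x5},{x4,x6},{x5,x6},{x6,x7},{x1,x3,x4},{x1,x5,x6},{x2,x5,x6},{x3,x4,x5},{x5,x6,x7}} A4={{x3},{x4},{x5},{x1,x3},{x1,x4},{x1,x5},{x2,x5},{x3,x4},{x3,x5},{x4,x5},{x4,x6},{x5,x6},{x5,x7},{x1,x3,x4},{x1,x5,x6},{x2,x5,x6},{x3,x4,x5},{x5,x6,x7}} A5={{x1},{x7},{x1,x3},{x1,x4},{x1,x5},{x1,x6},{x5,x7},{x6,x7},{x1,x3,x4},{x1,x5,x6},{x5,x6,x7}}
  A12={{x3},{x1,x3},{x3,x4},{x3,x5},{x1,x3,x4},{x3,x4,x5}} A13={{x3},{x1,x3},{x2,x6},{x3,x4},{x3,x5},{x6,x7},{x1,x3,x4},{x2,x5,x6},{x3,x4,x5},{x5,x6,x7}} A14={{x3},{x1,x3},{x2,x5},{x3,x4},{x3,x5},{x5,x7},{x1,x3,x4},{x2,x5,x6},{x3,x4,x5},{x5,x6,x7}} A15={{x7},{x1,x3},{x5,x7},{x6,x7},{x1,x3,x4},{x5,x6,x7}} A23={{x3},{x1,x3},{x3,x4},{x3,x5},{x1,x3,x4},{x3,x4,x5}} A24={{x3},{x1,x3},{x3,x4},{x3,x5},{x1,x3,x4},{x3,x4,x5}} A25={{x1,x3},{x1,x3,x4}} A34={{x3},{x1,x3},{x3,x4},{x3,x5},{x4,x6},{x5,x6},{x1,x3,x4},{x1,x5,x6},{x2,x5,x6},{x3,x4,x5},{x5,x6,x7}} A35={{x1,x3},{x1,x6},{x6,x7},{x1,x3,x4},{x1,x5,x6},{x5,x6,x7}} A45={{x1,x3},{x1,x4},{x1,x5},{x5,x7},{x1,x3,x4},{x1,x5,x6},{x5,x6,x7}}
  A123={{x3},{x1,x3},{x3,x4},{x3,x5},{x1,x3,x4},{x3,x4,x5}} A124={{x3},{x1,x3},{x3,x4},{x3,x5},{x1,x3,x4},{x3,x4,x5}} A125={{x1,x3},{x1,x3,x4}} A134={{x3},{x1,x3},{x3,x4},{x3,x5},{x1,x3,x4},{x2,x5,x6},{x3,x4,x5},{x5,x6,x7}} A135={{x1,x3},{x6,x7},{x1,x3,x4},{x5,x6,x7}} A145={{x1,x3},{x5,x7},{x1,x3,x4},{x5,x6,x7}} A234={{x3},{x1,x3},{x3,x4},{x3,x5},{x1,x3,x4},{x3,x4,x5}} A235={{x1,x3},{x1,x3,x4}} A245={{x1,x3},{x1,x3,x4}} A345={{x1,x3},{x1,x3,x4},{x1,x5,x6},{x5,x6,x7}}
  A1234={{x3},{x1,x3},{x3,x4},{x3,x5},{x1,x3,x4},{x3,x4,x5}} A1235={{x1,x3},{x1,x3,x4}} A1245={{x1,x3},{x1,x3,x4}} A1345={{x1,x3},{x1,x3,x4},{x5,x6,x7}} A2345={{x1,x3},{x1,x3,x4}}
  A12345={{x1,x3},{x1,x3,x4}}
components per intersection:
  A1: {{x2},{x2,x5},{x2,x6},{x2,x5,x6}} {{x3},{x1,x3},{x3,x4},{x3,x5},{x1,x3,x4},{x3,x4,x5}} {{x7},{x5,x7},{x6,x7},{x5,x6,x7}}
  A2: {{x3},{x1,x3},{x3,x4},{x3,x5},{x1,x3,x4},{x3,x4,x5}}
  A3: {{x3},{x1,x3},{x3,x4},{x3,x5},{x1,x3,x4},{x3,x4,x5}} {{x6},{x1,x6},{x2,x6},{x4,x6},{x5,x6},{x6,x7},{x1,x5,x6},{x2,x5,x6},{x5,x6,x7}}
  A4: {{x3},{x4},{x5},{x1,x3},{x1,x4},{x1,x5},{x2,x5},{x3,x4},{x3,x5},{x4,x5},{x4,x6},{x5,x6},{x5,x7},{x1,x3,x4},{x1,x5,x6},{x2,x5,x6},{x3,x4,x5},{x5,x6,x7}}
  A5: {{x1},{x1,x3},{x1,x4},{x1,x5},{x1,x6},{x1,x3,x4},{x1,x5,x6}} {{x7},{x5,x7},{x6,x7},{x5,x6,x7}}
  A12: {{x3},{x1,x3},{x3,x4},{x3,x5},{x1,x3,x4},{x3,x4,x5}}
  A13: {{x3},{x1,x3},{x3,x4},{x3,x5},{x1,x3,x4},{x3,x4,x5}} {{x2,x6},{x2,x5,x6}} {{x6,x7},{x5,x6,x7}}
  A14: {{x3},{x1,x3},{x3,x4},{x3,x5},{x1,x3,x4},{x3,x4,x5}} {{x2,x5},{x2,x5,x6}} {{x5,x7},{x5,x6,x7}}
  A15: {{x7},{x5,x7},{x6,x7},{x5,x6,x7}} {{x1,x3},{x1,x3,x4}}
  A23: {{x3},{x1,x3},{x3,x4},{x3,x5},{x1,x3,x4},{x3,x4,x5}}
  A24: {{x3},{x1,x3},{x3,x4},{x3,x5},{x1,x3,x4},{x3,x4,x5}}
  A25: {{x1,x3},{x1,x3,x4}}
  A34: {{x3},{x1,x3},{x3,x4},{x3,x5},{x1,x3,x4},{x3,x4,x5}} {{x4,x6}} {{x5,x6},{x1,x5,x6},{x2,x5,x6},{x5,x6,x7}}
  A35: {{x1,x3},{x1,x3,x4}} {{x1,x6},{x1,x5,x6}} {{x6,x7},{x5,x6,x7}}
  A45: {{x1,x3},{x1,x4},{x1,x3,x4}} {{x1,x5},{x1,x5,x6}} {{x5,x7},{x5,x6,x7}}
  A123: {{x3},{x1,x3},{x3,x4},{x3,x5},{x1,x3,x4},{x3,x4,x5}}
  A124: {{x3},{x1,x3},{x3,x4},{x3,x5},{x1,x3,x4},{x3,x4,x5}}
  A125: {{x1,x3},{x1,x3,x4}}
  A134: {{x3},{x1,x3},{x3,x4},{x3,x5},{x1,x3,x4},{x3,x4,x5}} {{x2,x5,x6}} {{x5,x6,x7}}
  A135: {{x1,x3},{x1,x3,x4}} {{x6,x7},{x5,x6,x7}}
  A145: {{x1,x3},{x1,x3,x4}} {{x5,x7},{x5,x6,x7}}
  A234: {{x3},{x1,x3},{x3,x4},{x3,x5},{x1,x3,x4},{x3,x4,x5}}
  A235: {{x1,x3},{x1,x3,x4}}
  A245: {{x1,x3},{x1,x3,x4}}
  A345: {{x1,x3},{x1,x3,x4}} {{x1,x5,x6}} {{x5,x6,x7}}
  A1234: {{x3},{x1,x3},{x3,x4},{x3,x5},{x1,x3,x4},{x3,x4,x5}}
  A1235: {{x1,x3},{x1,x3,x4}}
  A1245: {{x1,x3},{x1,x3,x4}}
  A1345: {{x1,x3},{x1,x3,x4}} {{x5,x6,x7}}
  A2345: {{x1,x3},{x1,x3,x4}}
  A12345: {{x1,x3},{x1,x3,x4}}
C dims 9,21,16,6; δ0: rk 8, SNF 1^8; δ1: rk 11, SNF 1^11; δ2: rk 5, SNF 1^5
Ȟ^0 = (9 − 8) − 0 = 1, so Ȟ^0 ≅ Z
Ȟ^1 = (21 − 11) − 8 = 2, so Ȟ^1 ≅ Z^2
Ȟ^2 = (16 − 5) − 11 = 0, so Ȟ^2 ≅ 0
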